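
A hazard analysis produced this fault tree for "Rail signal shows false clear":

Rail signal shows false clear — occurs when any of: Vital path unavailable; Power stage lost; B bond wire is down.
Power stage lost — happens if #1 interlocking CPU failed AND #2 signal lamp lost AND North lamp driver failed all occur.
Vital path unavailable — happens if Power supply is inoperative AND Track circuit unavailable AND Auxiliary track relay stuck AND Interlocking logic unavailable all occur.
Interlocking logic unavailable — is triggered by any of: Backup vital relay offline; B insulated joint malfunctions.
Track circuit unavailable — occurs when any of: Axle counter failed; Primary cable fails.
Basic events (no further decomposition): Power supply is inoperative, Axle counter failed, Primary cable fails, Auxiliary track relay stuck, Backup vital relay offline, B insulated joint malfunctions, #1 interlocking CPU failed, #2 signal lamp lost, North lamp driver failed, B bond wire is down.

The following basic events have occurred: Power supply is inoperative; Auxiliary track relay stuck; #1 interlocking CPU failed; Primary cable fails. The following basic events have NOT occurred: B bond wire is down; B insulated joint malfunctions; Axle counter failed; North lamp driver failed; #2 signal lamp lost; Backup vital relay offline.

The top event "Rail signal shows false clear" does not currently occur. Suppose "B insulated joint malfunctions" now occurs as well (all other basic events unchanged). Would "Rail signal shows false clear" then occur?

Counterfactual: set "B insulated joint malfunctions" to occurred.
Track circuit unavailable [OR]: Axle counter failed=not, Primary cable fails=occurs → at least one input occurs → occurs.
Interlocking logic unavailable [OR]: Backup vital relay offline=not, B insulated joint malfunctions=occurs → at least one input occurs → occurs.
Vital path unavailable [AND]: Power supply is inoperative=occurs, Track circuit unavailable=occurs, Auxiliary track relay stuck=occurs, Interlocking logic unavailable=occurs → all inputs occur → occurs.
Power stage lost [AND]: #1 interlocking CPU failed=occurs, #2 signal lamp lost=not, North lamp driver failed=not → not all inputs occur → does not occur.
Rail signal shows false clear [OR]: Vital path unavailable=occurs, Power stage lost=not, B bond wire is down=not → at least one input occurs → occurs.

Yes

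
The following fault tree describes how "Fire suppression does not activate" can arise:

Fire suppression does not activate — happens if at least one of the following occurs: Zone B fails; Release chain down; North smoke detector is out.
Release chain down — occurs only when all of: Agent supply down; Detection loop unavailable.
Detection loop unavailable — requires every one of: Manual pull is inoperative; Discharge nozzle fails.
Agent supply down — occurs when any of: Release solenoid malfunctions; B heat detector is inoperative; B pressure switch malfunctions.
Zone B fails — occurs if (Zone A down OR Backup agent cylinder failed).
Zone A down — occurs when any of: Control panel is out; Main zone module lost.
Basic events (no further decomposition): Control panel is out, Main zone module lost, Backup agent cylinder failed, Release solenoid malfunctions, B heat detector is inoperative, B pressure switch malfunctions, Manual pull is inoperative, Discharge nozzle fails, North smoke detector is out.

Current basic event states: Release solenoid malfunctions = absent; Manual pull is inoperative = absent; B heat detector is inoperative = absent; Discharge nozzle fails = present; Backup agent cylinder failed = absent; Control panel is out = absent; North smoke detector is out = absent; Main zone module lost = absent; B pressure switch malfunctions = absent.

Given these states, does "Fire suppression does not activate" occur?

No

Zone A down [OR]: Control panel is out=not, Main zone module lost=not → no input occurs → does not occur.
Zone B fails [OR]: Zone A down=not, Backup agent cylinder failed=not → no input occurs → does not occur.
Agent supply down [OR]: Release solenoid malfunctions=not, B heat detector is inoperative=not, B pressure switch malfunctions=not → no input occurs → does not occur.
Detection loop unavailable [AND]: Manual pull is inoperative=not, Discharge nozzle fails=occurs → not all inputs occur → does not occur.
Release chain down [AND]: Agent supply down=not, Detection loop unavailable=not → not all inputs occur → does not occur.
Fire suppression does not activate [OR]: Zone B fails=not, Release chain down=not, North smoke detector is out=not → no input occurs → does not occur.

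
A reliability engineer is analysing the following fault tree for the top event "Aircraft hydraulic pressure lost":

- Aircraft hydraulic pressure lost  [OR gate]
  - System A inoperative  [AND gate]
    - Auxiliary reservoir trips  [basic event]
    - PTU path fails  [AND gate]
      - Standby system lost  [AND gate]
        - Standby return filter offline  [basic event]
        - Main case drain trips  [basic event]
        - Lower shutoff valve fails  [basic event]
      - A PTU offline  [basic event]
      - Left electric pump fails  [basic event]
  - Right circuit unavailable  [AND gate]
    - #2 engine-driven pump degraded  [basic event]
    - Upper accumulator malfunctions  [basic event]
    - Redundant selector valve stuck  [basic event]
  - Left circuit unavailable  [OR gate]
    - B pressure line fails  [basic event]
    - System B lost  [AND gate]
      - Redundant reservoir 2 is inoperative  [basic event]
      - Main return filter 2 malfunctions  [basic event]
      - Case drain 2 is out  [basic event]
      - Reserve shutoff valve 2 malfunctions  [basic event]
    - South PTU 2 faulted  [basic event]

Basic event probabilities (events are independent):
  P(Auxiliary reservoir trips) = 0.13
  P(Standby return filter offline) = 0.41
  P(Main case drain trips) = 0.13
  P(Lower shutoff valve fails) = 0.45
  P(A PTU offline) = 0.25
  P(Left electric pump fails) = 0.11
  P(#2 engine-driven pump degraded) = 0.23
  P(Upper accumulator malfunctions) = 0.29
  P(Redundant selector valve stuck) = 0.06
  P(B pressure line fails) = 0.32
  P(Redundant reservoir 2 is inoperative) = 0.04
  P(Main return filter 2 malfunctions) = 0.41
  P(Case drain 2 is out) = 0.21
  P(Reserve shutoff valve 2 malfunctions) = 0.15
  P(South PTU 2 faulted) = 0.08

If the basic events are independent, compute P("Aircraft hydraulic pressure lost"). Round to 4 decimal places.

P(Standby system lost) [AND] = 0.41 × 0.13 × 0.45 = 0.023985
P(PTU path fails) [AND] = 0.023985 × 0.25 × 0.11 = 0.000660
P(System A inoperative) [AND] = 0.13 × 0.000660 = 0.000086
P(Right circuit unavailable) [AND] = 0.23 × 0.29 × 0.06 = 0.004002
P(System B lost) [AND] = 0.04 × 0.41 × 0.21 × 0.15 = 0.000517
P(Left circuit unavailable) [OR] = 1 − (1−0.32) × (1−0.000517) × (1−0.08) = 0.374723
P(Aircraft hydraulic pressure lost) [OR] = 1 − (1−0.000086) × (1−0.004002) × (1−0.374723) = 0.377279
Rounded to 4 decimal places: P(Aircraft hydraulic pressure lost) ≈ 0.3773.

0.3773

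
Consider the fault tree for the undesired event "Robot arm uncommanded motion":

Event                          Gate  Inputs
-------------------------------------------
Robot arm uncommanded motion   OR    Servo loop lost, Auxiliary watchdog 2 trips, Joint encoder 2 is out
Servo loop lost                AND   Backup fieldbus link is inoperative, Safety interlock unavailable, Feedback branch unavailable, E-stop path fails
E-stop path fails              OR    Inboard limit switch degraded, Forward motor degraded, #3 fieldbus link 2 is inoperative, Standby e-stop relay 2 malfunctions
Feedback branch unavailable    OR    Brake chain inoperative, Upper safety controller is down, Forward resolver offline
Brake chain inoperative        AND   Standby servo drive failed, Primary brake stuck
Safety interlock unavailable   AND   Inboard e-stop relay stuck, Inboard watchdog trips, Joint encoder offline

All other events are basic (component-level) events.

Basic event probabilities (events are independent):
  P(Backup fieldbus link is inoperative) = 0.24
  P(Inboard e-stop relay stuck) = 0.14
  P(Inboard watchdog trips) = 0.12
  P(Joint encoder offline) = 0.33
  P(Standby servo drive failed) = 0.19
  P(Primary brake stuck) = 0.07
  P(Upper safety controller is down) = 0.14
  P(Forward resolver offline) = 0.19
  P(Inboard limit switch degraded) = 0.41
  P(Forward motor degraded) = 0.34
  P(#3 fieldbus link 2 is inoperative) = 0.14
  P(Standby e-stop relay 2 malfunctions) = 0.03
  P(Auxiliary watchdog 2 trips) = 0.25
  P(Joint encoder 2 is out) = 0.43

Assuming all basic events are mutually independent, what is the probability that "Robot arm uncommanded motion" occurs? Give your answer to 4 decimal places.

0.5726

P(Safety interlock unavailable) [AND] = 0.14 × 0.12 × 0.33 = 0.005544
P(Brake chain inoperative) [AND] = 0.19 × 0.07 = 0.013300
P(Feedback branch unavailable) [OR] = 1 − (1−0.013300) × (1−0.14) × (1−0.19) = 0.312665
P(E-stop path fails) [OR] = 1 − (1−0.41) × (1−0.34) × (1−0.14) × (1−0.03) = 0.675163
P(Servo loop lost) [AND] = 0.24 × 0.005544 × 0.312665 × 0.675163 = 0.000281
P(Robot arm uncommanded motion) [OR] = 1 − (1−0.000281) × (1−0.25) × (1−0.43) = 0.572620
Rounded to 4 decimal places: P(Robot arm uncommanded motion) ≈ 0.5726.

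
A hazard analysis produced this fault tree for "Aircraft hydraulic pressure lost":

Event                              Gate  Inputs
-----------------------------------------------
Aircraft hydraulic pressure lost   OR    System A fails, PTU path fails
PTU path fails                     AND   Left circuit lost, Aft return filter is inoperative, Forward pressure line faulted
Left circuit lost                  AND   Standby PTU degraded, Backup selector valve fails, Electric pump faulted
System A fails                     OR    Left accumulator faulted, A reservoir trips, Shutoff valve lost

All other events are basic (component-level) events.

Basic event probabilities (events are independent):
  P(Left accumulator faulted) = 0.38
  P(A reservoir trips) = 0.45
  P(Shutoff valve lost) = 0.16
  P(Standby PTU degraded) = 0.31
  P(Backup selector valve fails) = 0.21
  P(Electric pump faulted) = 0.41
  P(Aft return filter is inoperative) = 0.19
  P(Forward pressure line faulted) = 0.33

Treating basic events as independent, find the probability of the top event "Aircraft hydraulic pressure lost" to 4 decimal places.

0.7140

P(System A fails) [OR] = 1 − (1−0.38) × (1−0.45) × (1−0.16) = 0.713560
P(Left circuit lost) [AND] = 0.31 × 0.21 × 0.41 = 0.026691
P(PTU path fails) [AND] = 0.026691 × 0.19 × 0.33 = 0.001674
P(Aircraft hydraulic pressure lost) [OR] = 1 − (1−0.713560) × (1−0.001674) = 0.714040
Rounded to 4 decimal places: P(Aircraft hydraulic pressure lost) ≈ 0.7140.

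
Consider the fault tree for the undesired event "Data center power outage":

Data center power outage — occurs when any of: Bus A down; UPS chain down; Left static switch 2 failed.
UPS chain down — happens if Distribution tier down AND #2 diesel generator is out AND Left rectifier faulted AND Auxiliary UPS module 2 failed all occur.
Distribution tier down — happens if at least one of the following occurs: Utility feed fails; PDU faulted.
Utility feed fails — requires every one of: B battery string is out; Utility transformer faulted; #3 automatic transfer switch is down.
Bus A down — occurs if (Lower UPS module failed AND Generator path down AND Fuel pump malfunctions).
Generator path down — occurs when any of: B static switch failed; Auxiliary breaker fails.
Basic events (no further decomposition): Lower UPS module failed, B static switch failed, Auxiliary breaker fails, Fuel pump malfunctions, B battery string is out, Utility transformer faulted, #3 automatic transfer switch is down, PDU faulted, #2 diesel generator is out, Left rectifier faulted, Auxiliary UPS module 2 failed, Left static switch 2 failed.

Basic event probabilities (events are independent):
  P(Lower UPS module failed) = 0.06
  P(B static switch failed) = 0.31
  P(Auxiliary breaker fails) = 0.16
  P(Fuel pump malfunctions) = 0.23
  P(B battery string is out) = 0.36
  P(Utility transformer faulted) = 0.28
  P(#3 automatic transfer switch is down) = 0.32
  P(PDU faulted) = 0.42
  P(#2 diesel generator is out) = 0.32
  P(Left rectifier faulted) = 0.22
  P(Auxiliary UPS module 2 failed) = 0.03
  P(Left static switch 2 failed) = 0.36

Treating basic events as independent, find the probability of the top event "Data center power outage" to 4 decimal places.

P(Generator path down) [OR] = 1 − (1−0.31) × (1−0.16) = 0.420400
P(Bus A down) [AND] = 0.06 × 0.420400 × 0.23 = 0.005802
P(Utility feed fails) [AND] = 0.36 × 0.28 × 0.32 = 0.032256
P(Distribution tier down) [OR] = 1 − (1−0.032256) × (1−0.42) = 0.438708
P(UPS chain down) [AND] = 0.438708 × 0.32 × 0.22 × 0.03 = 0.000927
P(Data center power outage) [OR] = 1 − (1−0.005802) × (1−0.000927) × (1−0.36) = 0.364303
Rounded to 4 decimal places: P(Data center power outage) ≈ 0.3643.

0.3643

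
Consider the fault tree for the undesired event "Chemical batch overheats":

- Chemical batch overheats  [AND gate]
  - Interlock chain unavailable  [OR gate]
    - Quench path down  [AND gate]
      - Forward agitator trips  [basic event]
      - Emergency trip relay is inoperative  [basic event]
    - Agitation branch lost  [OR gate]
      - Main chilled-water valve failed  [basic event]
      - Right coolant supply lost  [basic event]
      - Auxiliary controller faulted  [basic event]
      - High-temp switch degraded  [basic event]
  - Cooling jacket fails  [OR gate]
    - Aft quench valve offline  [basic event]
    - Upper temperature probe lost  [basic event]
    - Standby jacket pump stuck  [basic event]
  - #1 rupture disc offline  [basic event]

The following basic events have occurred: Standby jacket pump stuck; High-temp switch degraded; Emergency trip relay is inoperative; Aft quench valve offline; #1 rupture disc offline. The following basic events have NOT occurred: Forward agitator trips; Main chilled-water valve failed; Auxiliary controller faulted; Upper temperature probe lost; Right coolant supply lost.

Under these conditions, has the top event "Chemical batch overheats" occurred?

Quench path down [AND]: Forward agitator trips=not, Emergency trip relay is inoperative=occurs → not all inputs occur → does not occur.
Agitation branch lost [OR]: Main chilled-water valve failed=not, Right coolant supply lost=not, Auxiliary controller faulted=not, High-temp switch degraded=occurs → at least one input occurs → occurs.
Interlock chain unavailable [OR]: Quench path down=not, Agitation branch lost=occurs → at least one input occurs → occurs.
Cooling jacket fails [OR]: Aft quench valve offline=occurs, Upper temperature probe lost=not, Standby jacket pump stuck=occurs → at least one input occurs → occurs.
Chemical batch overheats [AND]: Interlock chain unavailable=occurs, Cooling jacket fails=occurs, #1 rupture disc offline=occurs → all inputs occur → occurs.

Yes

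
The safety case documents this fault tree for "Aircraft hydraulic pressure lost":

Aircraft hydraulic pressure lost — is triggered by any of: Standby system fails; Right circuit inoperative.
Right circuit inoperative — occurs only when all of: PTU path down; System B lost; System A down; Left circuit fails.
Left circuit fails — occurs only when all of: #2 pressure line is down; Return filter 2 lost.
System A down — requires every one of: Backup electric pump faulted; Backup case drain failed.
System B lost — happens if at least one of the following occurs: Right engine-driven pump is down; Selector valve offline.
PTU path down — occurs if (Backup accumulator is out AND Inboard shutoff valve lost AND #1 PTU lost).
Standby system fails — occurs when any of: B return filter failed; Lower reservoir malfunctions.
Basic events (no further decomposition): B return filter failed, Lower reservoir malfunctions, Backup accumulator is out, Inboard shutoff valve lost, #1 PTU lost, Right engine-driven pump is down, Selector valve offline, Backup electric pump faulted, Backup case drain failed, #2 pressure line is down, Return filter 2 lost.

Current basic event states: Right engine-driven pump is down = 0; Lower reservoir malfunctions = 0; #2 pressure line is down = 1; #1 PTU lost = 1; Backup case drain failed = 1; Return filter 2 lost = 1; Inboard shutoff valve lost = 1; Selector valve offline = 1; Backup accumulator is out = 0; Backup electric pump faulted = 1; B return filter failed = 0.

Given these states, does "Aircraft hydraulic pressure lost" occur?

Standby system fails [OR]: B return filter failed=not, Lower reservoir malfunctions=not → no input occurs → does not occur.
PTU path down [AND]: Backup accumulator is out=not, Inboard shutoff valve lost=occurs, #1 PTU lost=occurs → not all inputs occur → does not occur.
System B lost [OR]: Right engine-driven pump is down=not, Selector valve offline=occurs → at least one input occurs → occurs.
System A down [AND]: Backup electric pump faulted=occurs, Backup case drain failed=occurs → all inputs occur → occurs.
Left circuit fails [AND]: #2 pressure line is down=occurs, Return filter 2 lost=occurs → all inputs occur → occurs.
Right circuit inoperative [AND]: PTU path down=not, System B lost=occurs, System A down=occurs, Left circuit fails=occurs → not all inputs occur → does not occur.
Aircraft hydraulic pressure lost [OR]: Standby system fails=not, Right circuit inoperative=not → no input occurs → does not occur.

No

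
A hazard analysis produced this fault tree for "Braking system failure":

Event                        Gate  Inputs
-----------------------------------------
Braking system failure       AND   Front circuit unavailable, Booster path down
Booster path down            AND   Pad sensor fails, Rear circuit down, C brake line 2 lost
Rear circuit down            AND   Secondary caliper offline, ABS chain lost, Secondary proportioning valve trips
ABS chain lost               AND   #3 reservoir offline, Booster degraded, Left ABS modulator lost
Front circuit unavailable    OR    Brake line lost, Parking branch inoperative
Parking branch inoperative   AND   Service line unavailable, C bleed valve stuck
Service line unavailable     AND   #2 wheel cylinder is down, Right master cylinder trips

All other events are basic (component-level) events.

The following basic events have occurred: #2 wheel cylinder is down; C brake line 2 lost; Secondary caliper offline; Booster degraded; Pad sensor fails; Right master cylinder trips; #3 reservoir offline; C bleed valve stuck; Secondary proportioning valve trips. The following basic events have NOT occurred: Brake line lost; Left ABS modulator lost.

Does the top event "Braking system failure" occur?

Service line unavailable [AND]: #2 wheel cylinder is down=occurs, Right master cylinder trips=occurs → all inputs occur → occurs.
Parking branch inoperative [AND]: Service line unavailable=occurs, C bleed valve stuck=occurs → all inputs occur → occurs.
Front circuit unavailable [OR]: Brake line lost=not, Parking branch inoperative=occurs → at least one input occurs → occurs.
ABS chain lost [AND]: #3 reservoir offline=occurs, Booster degraded=occurs, Left ABS modulator lost=not → not all inputs occur → does not occur.
Rear circuit down [AND]: Secondary caliper offline=occurs, ABS chain lost=not, Secondary proportioning valve trips=occurs → not all inputs occur → does not occur.
Booster path down [AND]: Pad sensor fails=occurs, Rear circuit down=not, C brake line 2 lost=occurs → not all inputs occur → does not occur.
Braking system failure [AND]: Front circuit unavailable=occurs, Booster path down=not → not all inputs occur → does not occur.

No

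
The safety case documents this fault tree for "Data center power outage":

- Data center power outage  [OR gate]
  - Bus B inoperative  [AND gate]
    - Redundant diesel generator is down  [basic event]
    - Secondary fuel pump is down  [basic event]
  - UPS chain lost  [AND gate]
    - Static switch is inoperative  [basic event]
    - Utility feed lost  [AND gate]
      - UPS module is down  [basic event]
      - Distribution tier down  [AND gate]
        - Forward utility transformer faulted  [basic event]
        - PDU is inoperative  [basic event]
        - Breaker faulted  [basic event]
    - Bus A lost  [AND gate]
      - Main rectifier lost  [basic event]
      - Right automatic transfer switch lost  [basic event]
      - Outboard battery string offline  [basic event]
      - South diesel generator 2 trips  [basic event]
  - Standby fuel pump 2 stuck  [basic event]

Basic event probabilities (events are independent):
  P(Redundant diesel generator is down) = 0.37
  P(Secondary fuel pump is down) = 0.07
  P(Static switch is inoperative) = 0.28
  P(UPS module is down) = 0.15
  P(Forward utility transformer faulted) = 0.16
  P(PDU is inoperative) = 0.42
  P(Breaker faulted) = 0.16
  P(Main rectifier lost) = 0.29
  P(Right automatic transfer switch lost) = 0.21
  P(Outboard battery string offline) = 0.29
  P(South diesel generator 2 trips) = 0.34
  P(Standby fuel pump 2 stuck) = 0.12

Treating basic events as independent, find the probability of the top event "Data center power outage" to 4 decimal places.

0.1428

P(Bus B inoperative) [AND] = 0.37 × 0.07 = 0.025900
P(Distribution tier down) [AND] = 0.16 × 0.42 × 0.16 = 0.010752
P(Utility feed lost) [AND] = 0.15 × 0.010752 = 0.001613
P(Bus A lost) [AND] = 0.29 × 0.21 × 0.29 × 0.34 = 0.006005
P(UPS chain lost) [AND] = 0.28 × 0.001613 × 0.006005 = 0.000003
P(Data center power outage) [OR] = 1 − (1−0.025900) × (1−0.000003) × (1−0.12) = 0.142795
Rounded to 4 decimal places: P(Data center power outage) ≈ 0.1428.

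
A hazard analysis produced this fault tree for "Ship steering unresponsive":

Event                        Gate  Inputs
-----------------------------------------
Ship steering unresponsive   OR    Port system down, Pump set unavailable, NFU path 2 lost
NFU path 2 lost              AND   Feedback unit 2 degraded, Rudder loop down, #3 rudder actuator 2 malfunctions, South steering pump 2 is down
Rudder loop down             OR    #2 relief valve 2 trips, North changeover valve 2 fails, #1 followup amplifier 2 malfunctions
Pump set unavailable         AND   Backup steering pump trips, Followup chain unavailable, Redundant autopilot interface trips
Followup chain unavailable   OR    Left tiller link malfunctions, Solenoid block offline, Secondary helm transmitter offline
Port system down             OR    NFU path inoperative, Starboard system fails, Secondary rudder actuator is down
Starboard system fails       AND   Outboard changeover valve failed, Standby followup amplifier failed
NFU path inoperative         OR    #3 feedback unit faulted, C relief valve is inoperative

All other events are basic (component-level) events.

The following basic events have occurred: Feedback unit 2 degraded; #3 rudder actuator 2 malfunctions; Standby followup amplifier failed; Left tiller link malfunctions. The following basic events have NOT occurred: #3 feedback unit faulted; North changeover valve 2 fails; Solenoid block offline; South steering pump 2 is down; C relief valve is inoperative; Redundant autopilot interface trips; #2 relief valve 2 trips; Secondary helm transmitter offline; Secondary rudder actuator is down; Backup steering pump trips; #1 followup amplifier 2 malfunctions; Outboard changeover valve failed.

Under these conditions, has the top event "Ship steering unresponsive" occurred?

NFU path inoperative [OR]: #3 feedback unit faulted=not, C relief valve is inoperative=not → no input occurs → does not occur.
Starboard system fails [AND]: Outboard changeover valve failed=not, Standby followup amplifier failed=occurs → not all inputs occur → does not occur.
Port system down [OR]: NFU path inoperative=not, Starboard system fails=not, Secondary rudder actuator is down=not → no input occurs → does not occur.
Followup chain unavailable [OR]: Left tiller link malfunctions=occurs, Solenoid block offline=not, Secondary helm transmitter offline=not → at least one input occurs → occurs.
Pump set unavailable [AND]: Backup steering pump trips=not, Followup chain unavailable=occurs, Redundant autopilot interface trips=not → not all inputs occur → does not occur.
Rudder loop down [OR]: #2 relief valve 2 trips=not, North changeover valve 2 fails=not, #1 followup amplifier 2 malfunctions=not → no input occurs → does not occur.
NFU path 2 lost [AND]: Feedback unit 2 degraded=occurs, Rudder loop down=not, #3 rudder actuator 2 malfunctions=occurs, South steering pump 2 is down=not → not all inputs occur → does not occur.
Ship steering unresponsive [OR]: Port system down=not, Pump set unavailable=not, NFU path 2 lost=not → no input occurs → does not occur.

No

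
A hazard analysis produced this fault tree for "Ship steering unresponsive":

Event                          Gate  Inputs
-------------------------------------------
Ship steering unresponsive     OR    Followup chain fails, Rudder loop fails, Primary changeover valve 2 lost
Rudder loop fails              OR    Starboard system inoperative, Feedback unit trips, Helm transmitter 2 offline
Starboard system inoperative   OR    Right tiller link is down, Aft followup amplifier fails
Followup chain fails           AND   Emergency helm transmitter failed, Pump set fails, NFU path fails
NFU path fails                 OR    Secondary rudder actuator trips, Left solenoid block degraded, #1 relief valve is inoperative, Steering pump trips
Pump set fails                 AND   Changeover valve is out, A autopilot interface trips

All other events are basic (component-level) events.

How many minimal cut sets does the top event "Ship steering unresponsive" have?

9

Pump set fails [AND]: one cut set from each child combined → 1 × 1 = 1 cut set(s).
NFU path fails [OR]: union of children's cut sets → 4 cut set(s).
Followup chain fails [AND]: one cut set from each child combined → 1 × 1 × 4 = 4 cut set(s).
Starboard system inoperative [OR]: union of children's cut sets → 2 cut set(s).
Rudder loop fails [OR]: union of children's cut sets → 4 cut set(s).
Ship steering unresponsive [OR]: union of children's cut sets → 9 cut set(s).
Minimal cut sets: {A autopilot interface trips, Changeover valve is out, Emergency helm transmitter failed, Secondary rudder actuator trips}; {A autopilot interface trips, Changeover valve is out, Emergency helm transmitter failed, Left solenoid block degraded}; {#1 relief valve is inoperative, A autopilot interface trips, Changeover valve is out, Emergency helm transmitter failed}; {A autopilot interface trips, Changeover valve is out, Emergency helm transmitter failed, Steering pump trips}; {Right tiller link is down}; {Aft followup amplifier fails}; {Feedback unit trips}; {Helm transmitter 2 offline}; {Primary changeover valve 2 lost}.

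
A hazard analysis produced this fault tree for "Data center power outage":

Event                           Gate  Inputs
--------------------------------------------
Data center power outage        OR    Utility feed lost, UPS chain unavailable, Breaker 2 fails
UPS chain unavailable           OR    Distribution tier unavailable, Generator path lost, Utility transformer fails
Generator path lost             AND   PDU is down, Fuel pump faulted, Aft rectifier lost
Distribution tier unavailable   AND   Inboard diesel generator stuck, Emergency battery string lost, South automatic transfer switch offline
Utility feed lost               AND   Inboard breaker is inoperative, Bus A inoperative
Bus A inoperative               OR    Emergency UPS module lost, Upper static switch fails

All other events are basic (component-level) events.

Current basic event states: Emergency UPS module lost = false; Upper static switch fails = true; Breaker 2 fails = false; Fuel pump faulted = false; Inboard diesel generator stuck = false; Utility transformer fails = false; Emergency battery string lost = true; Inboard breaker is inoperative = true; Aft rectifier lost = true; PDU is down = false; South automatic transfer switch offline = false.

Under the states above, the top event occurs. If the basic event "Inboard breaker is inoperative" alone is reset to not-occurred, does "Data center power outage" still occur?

No

Counterfactual: set "Inboard breaker is inoperative" to not occurred.
Bus A inoperative [OR]: Emergency UPS module lost=not, Upper static switch fails=occurs → at least one input occurs → occurs.
Utility feed lost [AND]: Inboard breaker is inoperative=not, Bus A inoperative=occurs → not all inputs occur → does not occur.
Distribution tier unavailable [AND]: Inboard diesel generator stuck=not, Emergency battery string lost=occurs, South automatic transfer switch offline=not → not all inputs occur → does not occur.
Generator path lost [AND]: PDU is down=not, Fuel pump faulted=not, Aft rectifier lost=occurs → not all inputs occur → does not occur.
UPS chain unavailable [OR]: Distribution tier unavailable=not, Generator path lost=not, Utility transformer fails=not → no input occurs → does not occur.
Data center power outage [OR]: Utility feed lost=not, UPS chain unavailable=not, Breaker 2 fails=not → no input occurs → does not occur.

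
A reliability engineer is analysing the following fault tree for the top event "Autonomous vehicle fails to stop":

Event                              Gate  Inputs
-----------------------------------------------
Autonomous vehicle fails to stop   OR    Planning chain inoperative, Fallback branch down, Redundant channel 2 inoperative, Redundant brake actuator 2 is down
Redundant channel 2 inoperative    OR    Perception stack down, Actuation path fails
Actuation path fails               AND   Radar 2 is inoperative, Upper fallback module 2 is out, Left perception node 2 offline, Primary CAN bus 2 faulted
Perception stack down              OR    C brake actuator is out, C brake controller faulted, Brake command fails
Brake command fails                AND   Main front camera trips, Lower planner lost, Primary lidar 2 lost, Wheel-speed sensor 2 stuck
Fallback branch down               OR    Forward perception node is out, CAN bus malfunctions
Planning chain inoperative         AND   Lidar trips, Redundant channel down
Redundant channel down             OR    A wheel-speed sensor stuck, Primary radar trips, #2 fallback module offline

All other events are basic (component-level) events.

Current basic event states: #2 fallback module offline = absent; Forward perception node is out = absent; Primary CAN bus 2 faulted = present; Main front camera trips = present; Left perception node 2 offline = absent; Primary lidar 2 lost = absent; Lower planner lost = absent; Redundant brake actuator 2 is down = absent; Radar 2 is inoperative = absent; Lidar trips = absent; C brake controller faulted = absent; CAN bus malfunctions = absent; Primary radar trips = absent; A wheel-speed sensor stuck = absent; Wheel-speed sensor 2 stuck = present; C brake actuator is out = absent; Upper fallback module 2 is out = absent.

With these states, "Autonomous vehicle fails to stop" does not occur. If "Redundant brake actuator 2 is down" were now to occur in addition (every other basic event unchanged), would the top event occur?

Counterfactual: set "Redundant brake actuator 2 is down" to occurred.
Redundant channel down [OR]: A wheel-speed sensor stuck=not, Primary radar trips=not, #2 fallback module offline=not → no input occurs → does not occur.
Planning chain inoperative [AND]: Lidar trips=not, Redundant channel down=not → not all inputs occur → does not occur.
Fallback branch down [OR]: Forward perception node is out=not, CAN bus malfunctions=not → no input occurs → does not occur.
Brake command fails [AND]: Main front camera trips=occurs, Lower planner lost=not, Primary lidar 2 lost=not, Wheel-speed sensor 2 stuck=occurs → not all inputs occur → does not occur.
Perception stack down [OR]: C brake actuator is out=not, C brake controller faulted=not, Brake command fails=not → no input occurs → does not occur.
Actuation path fails [AND]: Radar 2 is inoperative=not, Upper fallback module 2 is out=not, Left perception node 2 offline=not, Primary CAN bus 2 faulted=occurs → not all inputs occur → does not occur.
Redundant channel 2 inoperative [OR]: Perception stack down=not, Actuation path fails=not → no input occurs → does not occur.
Autonomous vehicle fails to stop [OR]: Planning chain inoperative=not, Fallback branch down=not, Redundant channel 2 inoperative=not, Redundant brake actuator 2 is down=occurs → at least one input occurs → occurs.

Yes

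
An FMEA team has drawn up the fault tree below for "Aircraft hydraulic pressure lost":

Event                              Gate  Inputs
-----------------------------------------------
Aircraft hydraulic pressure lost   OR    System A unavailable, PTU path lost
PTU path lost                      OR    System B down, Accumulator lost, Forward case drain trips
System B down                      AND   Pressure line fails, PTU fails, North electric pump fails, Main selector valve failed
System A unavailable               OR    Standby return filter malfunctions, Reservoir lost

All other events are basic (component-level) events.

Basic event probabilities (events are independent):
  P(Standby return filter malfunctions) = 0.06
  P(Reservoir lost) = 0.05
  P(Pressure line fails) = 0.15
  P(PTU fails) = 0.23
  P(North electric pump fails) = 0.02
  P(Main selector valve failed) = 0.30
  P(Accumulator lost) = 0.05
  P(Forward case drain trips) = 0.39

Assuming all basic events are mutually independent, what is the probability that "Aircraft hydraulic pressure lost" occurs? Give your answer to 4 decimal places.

P(System A unavailable) [OR] = 1 − (1−0.06) × (1−0.05) = 0.107000
P(System B down) [AND] = 0.15 × 0.23 × 0.02 × 0.30 = 0.000207
P(PTU path lost) [OR] = 1 − (1−0.000207) × (1−0.05) × (1−0.39) = 0.420620
P(Aircraft hydraulic pressure lost) [OR] = 1 − (1−0.107000) × (1−0.420620) = 0.482614
Rounded to 4 decimal places: P(Aircraft hydraulic pressure lost) ≈ 0.4826.

0.4826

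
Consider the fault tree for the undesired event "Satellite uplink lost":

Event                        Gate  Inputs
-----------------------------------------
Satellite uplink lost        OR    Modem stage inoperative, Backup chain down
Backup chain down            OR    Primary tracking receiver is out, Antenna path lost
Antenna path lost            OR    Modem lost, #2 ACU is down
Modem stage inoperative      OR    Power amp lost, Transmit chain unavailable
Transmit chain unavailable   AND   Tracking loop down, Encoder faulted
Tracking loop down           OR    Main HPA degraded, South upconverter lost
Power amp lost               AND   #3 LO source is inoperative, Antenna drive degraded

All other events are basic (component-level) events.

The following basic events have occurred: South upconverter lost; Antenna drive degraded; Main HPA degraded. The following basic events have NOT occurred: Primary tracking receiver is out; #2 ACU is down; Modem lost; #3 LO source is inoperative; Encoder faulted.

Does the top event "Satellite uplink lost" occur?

Power amp lost [AND]: #3 LO source is inoperative=not, Antenna drive degraded=occurs → not all inputs occur → does not occur.
Tracking loop down [OR]: Main HPA degraded=occurs, South upconverter lost=occurs → at least one input occurs → occurs.
Transmit chain unavailable [AND]: Tracking loop down=occurs, Encoder faulted=not → not all inputs occur → does not occur.
Modem stage inoperative [OR]: Power amp lost=not, Transmit chain unavailable=not → no input occurs → does not occur.
Antenna path lost [OR]: Modem lost=not, #2 ACU is down=not → no input occurs → does not occur.
Backup chain down [OR]: Primary tracking receiver is out=not, Antenna path lost=not → no input occurs → does not occur.
Satellite uplink lost [OR]: Modem stage inoperative=not, Backup chain down=not → no input occurs → does not occur.

No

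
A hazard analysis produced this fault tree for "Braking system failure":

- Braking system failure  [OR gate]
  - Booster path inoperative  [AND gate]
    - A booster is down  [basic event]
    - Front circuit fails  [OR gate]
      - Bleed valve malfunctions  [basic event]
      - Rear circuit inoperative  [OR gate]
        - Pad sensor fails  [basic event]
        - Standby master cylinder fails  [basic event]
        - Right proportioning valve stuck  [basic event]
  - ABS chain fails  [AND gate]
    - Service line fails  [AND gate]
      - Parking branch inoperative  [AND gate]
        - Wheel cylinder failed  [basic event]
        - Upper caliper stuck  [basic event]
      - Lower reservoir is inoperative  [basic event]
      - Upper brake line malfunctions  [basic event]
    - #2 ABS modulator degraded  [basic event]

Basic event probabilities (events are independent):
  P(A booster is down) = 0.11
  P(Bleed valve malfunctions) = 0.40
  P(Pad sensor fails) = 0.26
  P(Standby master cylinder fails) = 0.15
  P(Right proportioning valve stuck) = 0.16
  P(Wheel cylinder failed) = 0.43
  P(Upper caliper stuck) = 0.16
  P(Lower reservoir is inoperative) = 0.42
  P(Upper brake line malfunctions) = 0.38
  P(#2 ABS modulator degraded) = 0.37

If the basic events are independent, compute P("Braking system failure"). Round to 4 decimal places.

0.0789

P(Rear circuit inoperative) [OR] = 1 − (1−0.26) × (1−0.15) × (1−0.16) = 0.471640
P(Front circuit fails) [OR] = 1 − (1−0.40) × (1−0.471640) = 0.682984
P(Booster path inoperative) [AND] = 0.11 × 0.682984 = 0.075128
P(Parking branch inoperative) [AND] = 0.43 × 0.16 = 0.068800
P(Service line fails) [AND] = 0.068800 × 0.42 × 0.38 = 0.010980
P(ABS chain fails) [AND] = 0.010980 × 0.37 = 0.004063
P(Braking system failure) [OR] = 1 − (1−0.075128) × (1−0.004063) = 0.078886
Rounded to 4 decimal places: P(Braking system failure) ≈ 0.0789.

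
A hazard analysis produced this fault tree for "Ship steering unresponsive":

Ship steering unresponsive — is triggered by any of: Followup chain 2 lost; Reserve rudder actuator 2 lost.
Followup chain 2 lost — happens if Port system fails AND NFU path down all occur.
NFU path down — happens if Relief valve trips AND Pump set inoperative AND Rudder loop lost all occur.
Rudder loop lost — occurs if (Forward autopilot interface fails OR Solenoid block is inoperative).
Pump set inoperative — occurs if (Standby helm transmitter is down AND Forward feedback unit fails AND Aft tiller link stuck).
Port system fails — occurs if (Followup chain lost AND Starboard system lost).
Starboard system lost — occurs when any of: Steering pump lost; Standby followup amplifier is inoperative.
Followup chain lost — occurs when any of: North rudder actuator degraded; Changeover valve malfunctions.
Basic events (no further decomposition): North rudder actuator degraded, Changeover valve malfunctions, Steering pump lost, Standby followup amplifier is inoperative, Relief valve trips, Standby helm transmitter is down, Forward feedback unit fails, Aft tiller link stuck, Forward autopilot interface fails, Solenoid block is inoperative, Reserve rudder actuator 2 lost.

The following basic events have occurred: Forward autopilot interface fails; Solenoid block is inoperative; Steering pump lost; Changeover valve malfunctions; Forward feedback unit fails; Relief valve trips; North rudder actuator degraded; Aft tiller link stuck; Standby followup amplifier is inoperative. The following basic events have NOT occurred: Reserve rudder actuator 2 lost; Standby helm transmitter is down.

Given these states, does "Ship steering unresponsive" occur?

No

Followup chain lost [OR]: North rudder actuator degraded=occurs, Changeover valve malfunctions=occurs → at least one input occurs → occurs.
Starboard system lost [OR]: Steering pump lost=occurs, Standby followup amplifier is inoperative=occurs → at least one input occurs → occurs.
Port system fails [AND]: Followup chain lost=occurs, Starboard system lost=occurs → all inputs occur → occurs.
Pump set inoperative [AND]: Standby helm transmitter is down=not, Forward feedback unit fails=occurs, Aft tiller link stuck=occurs → not all inputs occur → does not occur.
Rudder loop lost [OR]: Forward autopilot interface fails=occurs, Solenoid block is inoperative=occurs → at least one input occurs → occurs.
NFU path down [AND]: Relief valve trips=occurs, Pump set inoperative=not, Rudder loop lost=occurs → not all inputs occur → does not occur.
Followup chain 2 lost [AND]: Port system fails=occurs, NFU path down=not → not all inputs occur → does not occur.
Ship steering unresponsive [OR]: Followup chain 2 lost=not, Reserve rudder actuator 2 lost=not → no input occurs → does not occur.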